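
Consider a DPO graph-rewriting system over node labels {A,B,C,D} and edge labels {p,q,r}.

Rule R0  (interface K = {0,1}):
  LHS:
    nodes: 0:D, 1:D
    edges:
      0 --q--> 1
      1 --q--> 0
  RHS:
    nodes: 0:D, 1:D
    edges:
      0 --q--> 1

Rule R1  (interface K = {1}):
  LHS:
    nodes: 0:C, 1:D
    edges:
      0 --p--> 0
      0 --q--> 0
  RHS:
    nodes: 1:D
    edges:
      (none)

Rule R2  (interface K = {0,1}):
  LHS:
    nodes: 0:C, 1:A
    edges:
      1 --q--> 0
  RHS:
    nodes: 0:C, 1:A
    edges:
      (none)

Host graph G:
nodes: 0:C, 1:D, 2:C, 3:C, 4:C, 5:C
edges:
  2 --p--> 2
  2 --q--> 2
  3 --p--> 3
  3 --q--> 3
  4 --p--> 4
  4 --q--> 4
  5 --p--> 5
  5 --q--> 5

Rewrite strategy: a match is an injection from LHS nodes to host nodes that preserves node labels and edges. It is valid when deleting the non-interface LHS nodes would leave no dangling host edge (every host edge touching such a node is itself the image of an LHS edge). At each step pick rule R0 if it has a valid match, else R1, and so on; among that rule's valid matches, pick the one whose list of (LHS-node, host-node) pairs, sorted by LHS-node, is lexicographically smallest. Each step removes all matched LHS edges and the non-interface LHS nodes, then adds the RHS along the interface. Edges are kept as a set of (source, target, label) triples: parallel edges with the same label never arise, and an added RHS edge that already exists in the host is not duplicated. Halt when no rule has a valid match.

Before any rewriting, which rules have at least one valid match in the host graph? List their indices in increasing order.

R0: no valid match — LHS pattern not found
R1: 4 valid matches — {0↦2, 1↦1}, {0↦3, 1↦1}, {0↦4, 1↦1} (+1 more)
R2: no valid match — LHS pattern not found

Answer: [R1]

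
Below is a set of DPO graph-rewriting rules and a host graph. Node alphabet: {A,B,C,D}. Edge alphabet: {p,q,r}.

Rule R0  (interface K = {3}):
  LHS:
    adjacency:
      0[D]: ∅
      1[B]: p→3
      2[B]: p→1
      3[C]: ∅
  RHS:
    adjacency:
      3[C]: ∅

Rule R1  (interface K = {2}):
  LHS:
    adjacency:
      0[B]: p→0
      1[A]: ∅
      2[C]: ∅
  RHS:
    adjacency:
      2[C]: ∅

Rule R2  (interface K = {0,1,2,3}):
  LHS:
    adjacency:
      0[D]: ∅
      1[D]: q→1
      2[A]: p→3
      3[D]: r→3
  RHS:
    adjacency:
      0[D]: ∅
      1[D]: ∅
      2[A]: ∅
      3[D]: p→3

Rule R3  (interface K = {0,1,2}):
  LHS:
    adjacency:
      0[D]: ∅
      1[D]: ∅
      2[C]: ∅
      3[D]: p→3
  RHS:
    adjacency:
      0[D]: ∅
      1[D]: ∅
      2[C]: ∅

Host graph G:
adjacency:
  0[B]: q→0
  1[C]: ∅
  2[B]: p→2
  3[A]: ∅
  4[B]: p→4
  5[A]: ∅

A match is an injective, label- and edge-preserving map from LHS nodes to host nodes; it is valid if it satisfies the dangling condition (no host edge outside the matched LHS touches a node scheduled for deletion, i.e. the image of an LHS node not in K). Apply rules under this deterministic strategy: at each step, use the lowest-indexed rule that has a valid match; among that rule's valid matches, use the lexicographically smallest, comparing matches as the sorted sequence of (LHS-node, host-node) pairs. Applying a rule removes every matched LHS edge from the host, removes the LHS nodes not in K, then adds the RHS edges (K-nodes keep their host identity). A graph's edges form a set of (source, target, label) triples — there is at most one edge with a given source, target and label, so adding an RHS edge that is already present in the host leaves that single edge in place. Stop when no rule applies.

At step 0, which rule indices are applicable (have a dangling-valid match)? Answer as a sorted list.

Answer: [R1]

Derivation:
R0: no valid match — LHS pattern not found
R1: 4 valid matches — {0↦2, 1↦3, 2↦1}, {0↦2, 1↦5, 2↦1}, {0↦4, 1↦3, 2↦1} (+1 more)
R2: no valid match — LHS pattern not found
R3: no valid match — LHS pattern not found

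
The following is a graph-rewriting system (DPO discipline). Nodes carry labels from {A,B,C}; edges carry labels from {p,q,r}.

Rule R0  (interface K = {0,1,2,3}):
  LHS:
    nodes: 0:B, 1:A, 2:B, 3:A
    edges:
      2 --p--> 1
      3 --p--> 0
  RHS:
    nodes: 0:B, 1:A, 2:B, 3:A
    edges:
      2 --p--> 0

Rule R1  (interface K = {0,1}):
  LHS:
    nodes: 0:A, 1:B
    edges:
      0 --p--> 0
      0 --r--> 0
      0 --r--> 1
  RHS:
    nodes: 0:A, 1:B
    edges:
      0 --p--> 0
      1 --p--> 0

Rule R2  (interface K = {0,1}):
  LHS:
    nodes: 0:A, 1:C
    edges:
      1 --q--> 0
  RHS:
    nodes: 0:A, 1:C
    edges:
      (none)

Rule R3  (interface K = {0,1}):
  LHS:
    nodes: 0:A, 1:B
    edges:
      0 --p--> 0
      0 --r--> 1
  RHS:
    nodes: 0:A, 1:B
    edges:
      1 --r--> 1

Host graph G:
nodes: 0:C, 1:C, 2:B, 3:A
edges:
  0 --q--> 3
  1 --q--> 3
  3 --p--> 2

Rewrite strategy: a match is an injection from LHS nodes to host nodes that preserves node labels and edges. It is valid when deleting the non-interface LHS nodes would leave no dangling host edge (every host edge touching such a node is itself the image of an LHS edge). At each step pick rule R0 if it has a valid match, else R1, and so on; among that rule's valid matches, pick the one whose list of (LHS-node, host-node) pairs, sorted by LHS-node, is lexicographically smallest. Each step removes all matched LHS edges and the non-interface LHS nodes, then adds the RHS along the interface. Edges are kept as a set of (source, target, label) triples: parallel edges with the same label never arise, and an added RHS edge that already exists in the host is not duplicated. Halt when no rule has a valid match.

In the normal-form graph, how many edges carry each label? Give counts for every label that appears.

Answer: p:1

Derivation:
start.  V:4 E:3  edges: 0-q->3 1-q->3 3-p->2
1. fire R2 via {0↦3, 1↦0}  →  V:4 E:2  edges: 1-q->3 3-p->2
2. fire R2 via {0↦3, 1↦1}  →  V:4 E:1  edges: 3-p->2
final graph: no rule applies after step 2
NF edges: [(3, 2, 'p')]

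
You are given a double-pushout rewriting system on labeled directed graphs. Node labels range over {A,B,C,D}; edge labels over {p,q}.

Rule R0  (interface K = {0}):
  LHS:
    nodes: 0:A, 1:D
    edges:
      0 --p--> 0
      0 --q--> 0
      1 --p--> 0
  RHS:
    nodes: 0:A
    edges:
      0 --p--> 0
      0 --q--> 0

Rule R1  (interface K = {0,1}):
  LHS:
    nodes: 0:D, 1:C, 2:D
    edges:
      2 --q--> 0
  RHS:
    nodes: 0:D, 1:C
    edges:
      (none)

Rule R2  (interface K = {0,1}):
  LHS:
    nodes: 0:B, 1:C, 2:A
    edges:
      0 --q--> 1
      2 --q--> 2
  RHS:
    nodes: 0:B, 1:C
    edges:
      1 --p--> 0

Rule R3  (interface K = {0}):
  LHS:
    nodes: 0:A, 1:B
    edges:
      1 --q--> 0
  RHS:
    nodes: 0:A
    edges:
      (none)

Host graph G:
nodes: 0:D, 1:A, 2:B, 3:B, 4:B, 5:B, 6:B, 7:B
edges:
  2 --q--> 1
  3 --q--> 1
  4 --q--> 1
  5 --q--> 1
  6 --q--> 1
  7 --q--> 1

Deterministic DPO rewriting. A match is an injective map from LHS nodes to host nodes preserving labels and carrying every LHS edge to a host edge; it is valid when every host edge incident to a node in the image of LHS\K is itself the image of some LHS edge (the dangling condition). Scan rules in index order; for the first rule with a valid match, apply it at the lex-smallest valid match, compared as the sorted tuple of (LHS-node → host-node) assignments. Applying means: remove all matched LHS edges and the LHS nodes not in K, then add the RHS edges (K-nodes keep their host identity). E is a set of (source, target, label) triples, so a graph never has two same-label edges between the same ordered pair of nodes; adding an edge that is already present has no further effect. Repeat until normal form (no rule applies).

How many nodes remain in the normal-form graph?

Answer: 2

Rewrite trace:
initial: |V|=8 |E|=6  E = 2-q->1 3-q->1 4-q->1 5-q->1 6-q->1 7-q->1
step 1: apply R3 at {0↦1, 1↦2}  → |V|=7 |E|=5  E = 3-q->1 4-q->1 5-q->1 6-q->1 7-q->1
step 2: apply R3 at {0↦1, 1↦3}  → |V|=6 |E|=4  E = 4-q->1 5-q->1 6-q->1 7-q->1
step 3: apply R3 at {0↦1, 1↦4}  → |V|=5 |E|=3  E = 5-q->1 6-q->1 7-q->1
step 4: apply R3 at {0↦1, 1↦5}  → |V|=4 |E|=2  E = 6-q->1 7-q->1
step 5: apply R3 at {0↦1, 1↦6}  → |V|=3 |E|=1  E = 7-q->1
step 6: apply R3 at {0↦1, 1↦7}  → |V|=2 |E|=0  E = ∅
halt: no rule applies after step 6
NF nodes: {0:D, 1:A}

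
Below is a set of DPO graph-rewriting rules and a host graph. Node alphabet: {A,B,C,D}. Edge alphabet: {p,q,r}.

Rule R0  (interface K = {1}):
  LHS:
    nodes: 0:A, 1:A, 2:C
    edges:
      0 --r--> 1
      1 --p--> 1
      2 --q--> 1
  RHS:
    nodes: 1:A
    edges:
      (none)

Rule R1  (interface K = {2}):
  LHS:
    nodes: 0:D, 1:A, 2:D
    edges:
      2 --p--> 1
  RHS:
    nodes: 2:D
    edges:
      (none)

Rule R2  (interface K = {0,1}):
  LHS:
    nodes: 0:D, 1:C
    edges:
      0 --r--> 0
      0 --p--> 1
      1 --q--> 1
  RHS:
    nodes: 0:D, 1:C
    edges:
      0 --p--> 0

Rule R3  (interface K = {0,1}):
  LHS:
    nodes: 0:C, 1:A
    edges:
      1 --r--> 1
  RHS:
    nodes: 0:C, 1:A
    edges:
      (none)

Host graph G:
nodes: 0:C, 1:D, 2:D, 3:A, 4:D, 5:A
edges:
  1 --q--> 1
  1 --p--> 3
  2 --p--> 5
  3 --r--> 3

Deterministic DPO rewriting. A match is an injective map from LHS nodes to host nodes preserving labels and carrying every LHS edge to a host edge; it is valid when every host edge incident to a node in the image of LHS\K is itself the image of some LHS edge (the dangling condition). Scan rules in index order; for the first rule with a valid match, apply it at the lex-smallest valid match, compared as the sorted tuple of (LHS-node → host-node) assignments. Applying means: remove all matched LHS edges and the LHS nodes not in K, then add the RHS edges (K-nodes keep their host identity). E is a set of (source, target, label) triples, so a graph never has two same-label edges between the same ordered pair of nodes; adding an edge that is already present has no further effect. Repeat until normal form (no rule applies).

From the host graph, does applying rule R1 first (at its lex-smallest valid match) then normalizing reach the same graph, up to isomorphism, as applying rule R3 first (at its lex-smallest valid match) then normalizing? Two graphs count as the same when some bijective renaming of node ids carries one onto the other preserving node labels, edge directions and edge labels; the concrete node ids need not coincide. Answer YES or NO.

branch R1-first: apply at {0↦4, 1↦5, 2↦2} → |E|=3, then 2 more step(s) → NF |V|=2 |E|=1 V={0:C, 1:D} E=1-q->1
branch R3-first: apply at {0↦0, 1↦3} → |E|=3, then 1 more step(s) → NF |V|=4 |E|=2 V={0:C, 1:D, 2:D, 5:A} E=1-q->1 2-p->5
graphs not isomorphic

Answer: NO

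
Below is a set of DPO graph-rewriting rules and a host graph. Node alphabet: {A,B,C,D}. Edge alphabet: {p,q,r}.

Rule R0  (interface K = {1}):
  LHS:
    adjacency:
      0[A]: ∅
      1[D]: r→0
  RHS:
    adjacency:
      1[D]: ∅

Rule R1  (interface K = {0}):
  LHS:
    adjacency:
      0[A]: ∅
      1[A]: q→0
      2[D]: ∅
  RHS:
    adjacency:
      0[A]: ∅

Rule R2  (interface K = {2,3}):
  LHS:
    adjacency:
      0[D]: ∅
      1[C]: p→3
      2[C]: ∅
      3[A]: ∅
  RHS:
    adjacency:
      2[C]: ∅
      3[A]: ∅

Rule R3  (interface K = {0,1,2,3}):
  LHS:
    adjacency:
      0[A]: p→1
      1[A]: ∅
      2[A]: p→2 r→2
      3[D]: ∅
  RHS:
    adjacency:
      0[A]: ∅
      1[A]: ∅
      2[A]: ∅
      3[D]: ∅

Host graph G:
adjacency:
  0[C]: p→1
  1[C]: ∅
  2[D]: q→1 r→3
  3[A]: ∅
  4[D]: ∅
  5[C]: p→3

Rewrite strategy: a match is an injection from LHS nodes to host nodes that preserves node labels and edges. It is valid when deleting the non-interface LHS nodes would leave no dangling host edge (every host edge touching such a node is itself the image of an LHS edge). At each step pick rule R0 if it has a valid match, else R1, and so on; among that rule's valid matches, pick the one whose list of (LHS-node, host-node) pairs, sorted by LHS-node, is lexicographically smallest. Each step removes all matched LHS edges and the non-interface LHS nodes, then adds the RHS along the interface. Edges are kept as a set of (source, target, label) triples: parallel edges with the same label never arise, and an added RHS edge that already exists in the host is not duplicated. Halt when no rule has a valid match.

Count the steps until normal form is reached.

initial: |V|=6 |E|=4  E = 0-p->1 2-q->1 2-r->3 5-p->3
step 1: apply R2 at {0↦4, 1↦5, 2↦0, 3↦3}  → |V|=4 |E|=3  E = 0-p->1 2-q->1 2-r->3
step 2: apply R0 at {0↦3, 1↦2}  → |V|=3 |E|=2  E = 0-p->1 2-q->1
final graph: no rule applies after step 2

Answer: 2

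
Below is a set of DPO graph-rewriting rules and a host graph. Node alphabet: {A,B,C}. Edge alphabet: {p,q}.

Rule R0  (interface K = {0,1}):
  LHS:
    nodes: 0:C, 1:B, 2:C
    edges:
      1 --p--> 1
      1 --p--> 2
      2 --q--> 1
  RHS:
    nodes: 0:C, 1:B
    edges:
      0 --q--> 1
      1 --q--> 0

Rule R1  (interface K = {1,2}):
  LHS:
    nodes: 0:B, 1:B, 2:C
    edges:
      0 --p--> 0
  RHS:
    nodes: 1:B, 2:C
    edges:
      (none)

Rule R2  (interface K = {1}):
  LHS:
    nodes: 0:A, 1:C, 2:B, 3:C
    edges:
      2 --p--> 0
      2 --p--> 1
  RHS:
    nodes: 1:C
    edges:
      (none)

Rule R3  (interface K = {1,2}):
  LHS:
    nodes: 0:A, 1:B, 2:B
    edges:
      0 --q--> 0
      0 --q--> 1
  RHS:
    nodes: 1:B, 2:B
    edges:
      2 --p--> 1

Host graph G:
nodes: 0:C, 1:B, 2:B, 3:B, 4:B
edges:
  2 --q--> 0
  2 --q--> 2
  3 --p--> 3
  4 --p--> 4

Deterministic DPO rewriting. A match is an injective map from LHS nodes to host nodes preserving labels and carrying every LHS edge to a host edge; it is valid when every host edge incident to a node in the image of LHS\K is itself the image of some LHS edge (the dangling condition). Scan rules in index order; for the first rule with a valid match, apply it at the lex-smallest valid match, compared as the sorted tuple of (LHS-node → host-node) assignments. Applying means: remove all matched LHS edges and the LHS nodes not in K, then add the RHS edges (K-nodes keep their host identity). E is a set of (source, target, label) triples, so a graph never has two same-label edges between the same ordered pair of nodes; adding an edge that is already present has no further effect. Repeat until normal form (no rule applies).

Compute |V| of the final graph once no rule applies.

start.  V:5 E:4  edges: 2-q->0 2-q->2 3-p->3 4-p->4
1. fire R1 via {0↦3, 1↦1, 2↦0}  →  V:4 E:3  edges: 2-q->0 2-q->2 4-p->4
2. fire R1 via {0↦4, 1↦1, 2↦0}  →  V:3 E:2  edges: 2-q->0 2-q->2
normal form: no rule applies after step 2
NF nodes: {0:C, 1:B, 2:B}

Answer: 3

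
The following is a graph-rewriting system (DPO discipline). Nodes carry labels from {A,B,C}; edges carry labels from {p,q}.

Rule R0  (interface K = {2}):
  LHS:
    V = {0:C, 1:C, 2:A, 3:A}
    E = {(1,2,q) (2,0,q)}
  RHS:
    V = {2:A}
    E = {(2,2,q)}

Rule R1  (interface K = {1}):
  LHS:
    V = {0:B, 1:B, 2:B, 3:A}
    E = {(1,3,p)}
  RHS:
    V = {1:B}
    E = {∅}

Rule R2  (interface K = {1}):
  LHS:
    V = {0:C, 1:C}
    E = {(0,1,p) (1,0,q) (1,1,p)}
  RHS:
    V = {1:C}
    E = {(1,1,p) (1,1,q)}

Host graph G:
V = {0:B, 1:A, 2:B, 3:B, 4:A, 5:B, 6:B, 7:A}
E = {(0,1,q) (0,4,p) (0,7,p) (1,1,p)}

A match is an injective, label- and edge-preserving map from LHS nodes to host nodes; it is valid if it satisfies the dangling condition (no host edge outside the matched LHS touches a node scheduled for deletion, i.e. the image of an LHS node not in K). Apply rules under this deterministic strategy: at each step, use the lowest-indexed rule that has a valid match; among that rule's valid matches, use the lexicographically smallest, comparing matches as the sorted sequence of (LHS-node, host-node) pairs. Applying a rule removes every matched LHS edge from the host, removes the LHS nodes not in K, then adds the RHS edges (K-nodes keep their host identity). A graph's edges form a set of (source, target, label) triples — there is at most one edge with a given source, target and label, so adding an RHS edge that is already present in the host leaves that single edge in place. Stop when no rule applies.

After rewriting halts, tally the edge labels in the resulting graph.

Answer: p:1 q:1

Rewrite trace:
initial: |V|=8 |E|=4  E = 0-q->1 0-p->4 0-p->7 1-p->1
step 1: apply R1 at {0↦2, 1↦0, 2↦3, 3↦4}  → |V|=5 |E|=3  E = 0-q->1 0-p->7 1-p->1
step 2: apply R1 at {0↦5, 1↦0, 2↦6, 3↦7}  → |V|=2 |E|=2  E = 0-q->1 1-p->1
normal form: no rule applies after step 2
NF edges: [(0, 1, 'q'), (1, 1, 'p')]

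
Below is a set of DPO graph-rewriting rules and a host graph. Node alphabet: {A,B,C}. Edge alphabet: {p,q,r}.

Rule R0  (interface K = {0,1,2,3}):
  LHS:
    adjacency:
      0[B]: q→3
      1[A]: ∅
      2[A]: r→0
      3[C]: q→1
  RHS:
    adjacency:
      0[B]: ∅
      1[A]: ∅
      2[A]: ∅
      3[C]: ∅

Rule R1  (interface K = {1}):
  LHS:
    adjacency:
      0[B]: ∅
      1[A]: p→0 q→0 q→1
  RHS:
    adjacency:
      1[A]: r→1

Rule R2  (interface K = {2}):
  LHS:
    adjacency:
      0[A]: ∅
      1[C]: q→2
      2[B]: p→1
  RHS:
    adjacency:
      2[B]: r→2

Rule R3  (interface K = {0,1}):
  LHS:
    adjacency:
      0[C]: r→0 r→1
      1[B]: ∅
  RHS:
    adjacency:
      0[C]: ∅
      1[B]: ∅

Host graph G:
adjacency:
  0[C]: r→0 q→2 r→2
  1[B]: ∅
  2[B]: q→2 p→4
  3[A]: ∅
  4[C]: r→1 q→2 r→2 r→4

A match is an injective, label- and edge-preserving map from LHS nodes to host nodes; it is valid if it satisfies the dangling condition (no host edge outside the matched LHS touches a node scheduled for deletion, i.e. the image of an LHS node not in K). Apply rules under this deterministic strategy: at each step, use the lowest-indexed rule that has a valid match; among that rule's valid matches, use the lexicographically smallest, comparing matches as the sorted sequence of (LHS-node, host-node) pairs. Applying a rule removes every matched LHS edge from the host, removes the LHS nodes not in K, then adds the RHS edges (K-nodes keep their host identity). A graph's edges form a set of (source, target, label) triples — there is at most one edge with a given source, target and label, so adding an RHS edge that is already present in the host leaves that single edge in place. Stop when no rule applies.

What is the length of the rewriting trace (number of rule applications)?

[0] host  ⇒  5 nodes, 9 edges  {0-r->0 0-q->2 0-r->2 2-q->2 2-p->4 4-r->1 4-q->2 4-r->2 4-r->4}
[1] R3 @ {0↦0, 1↦2}  ⇒  5 nodes, 7 edges  {0-q->2 2-q->2 2-p->4 4-r->1 4-q->2 4-r->2 4-r->4}
[2] R3 @ {0↦4, 1↦1}  ⇒  5 nodes, 5 edges  {0-q->2 2-q->2 2-p->4 4-q->2 4-r->2}
halt: no rule applies after step 2

Answer: 2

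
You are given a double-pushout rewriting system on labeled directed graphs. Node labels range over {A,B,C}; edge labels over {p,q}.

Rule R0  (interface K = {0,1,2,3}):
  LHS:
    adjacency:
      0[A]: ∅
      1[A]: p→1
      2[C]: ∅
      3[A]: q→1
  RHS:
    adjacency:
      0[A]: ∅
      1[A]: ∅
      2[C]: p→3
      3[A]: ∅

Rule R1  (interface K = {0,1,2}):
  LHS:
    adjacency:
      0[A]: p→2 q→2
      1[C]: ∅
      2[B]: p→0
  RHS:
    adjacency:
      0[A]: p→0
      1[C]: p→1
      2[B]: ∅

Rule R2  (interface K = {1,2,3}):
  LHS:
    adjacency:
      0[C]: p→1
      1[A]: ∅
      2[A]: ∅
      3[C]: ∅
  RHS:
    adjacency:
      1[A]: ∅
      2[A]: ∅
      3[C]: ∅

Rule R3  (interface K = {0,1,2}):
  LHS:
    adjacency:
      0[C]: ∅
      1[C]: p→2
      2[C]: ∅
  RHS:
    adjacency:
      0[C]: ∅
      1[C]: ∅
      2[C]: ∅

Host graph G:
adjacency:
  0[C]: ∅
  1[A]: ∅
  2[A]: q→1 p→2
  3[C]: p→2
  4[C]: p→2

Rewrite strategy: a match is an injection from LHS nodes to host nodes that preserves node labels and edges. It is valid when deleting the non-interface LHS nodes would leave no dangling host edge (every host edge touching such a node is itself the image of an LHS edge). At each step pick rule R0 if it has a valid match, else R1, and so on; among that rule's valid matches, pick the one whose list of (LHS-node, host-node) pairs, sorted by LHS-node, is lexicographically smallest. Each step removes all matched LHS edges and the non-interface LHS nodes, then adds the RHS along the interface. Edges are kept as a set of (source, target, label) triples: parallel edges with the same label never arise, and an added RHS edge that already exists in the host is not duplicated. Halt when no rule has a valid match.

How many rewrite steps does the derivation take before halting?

Answer: 2

Derivation:
[0] host  ⇒  5 nodes, 4 edges  {2-q->1 2-p->2 3-p->2 4-p->2}
[1] R2 @ {0↦3, 1↦2, 2↦1, 3↦0}  ⇒  4 nodes, 3 edges  {2-q->1 2-p->2 4-p->2}
[2] R2 @ {0↦4, 1↦2, 2↦1, 3↦0}  ⇒  3 nodes, 2 edges  {2-q->1 2-p->2}
normal form: no rule applies after step 2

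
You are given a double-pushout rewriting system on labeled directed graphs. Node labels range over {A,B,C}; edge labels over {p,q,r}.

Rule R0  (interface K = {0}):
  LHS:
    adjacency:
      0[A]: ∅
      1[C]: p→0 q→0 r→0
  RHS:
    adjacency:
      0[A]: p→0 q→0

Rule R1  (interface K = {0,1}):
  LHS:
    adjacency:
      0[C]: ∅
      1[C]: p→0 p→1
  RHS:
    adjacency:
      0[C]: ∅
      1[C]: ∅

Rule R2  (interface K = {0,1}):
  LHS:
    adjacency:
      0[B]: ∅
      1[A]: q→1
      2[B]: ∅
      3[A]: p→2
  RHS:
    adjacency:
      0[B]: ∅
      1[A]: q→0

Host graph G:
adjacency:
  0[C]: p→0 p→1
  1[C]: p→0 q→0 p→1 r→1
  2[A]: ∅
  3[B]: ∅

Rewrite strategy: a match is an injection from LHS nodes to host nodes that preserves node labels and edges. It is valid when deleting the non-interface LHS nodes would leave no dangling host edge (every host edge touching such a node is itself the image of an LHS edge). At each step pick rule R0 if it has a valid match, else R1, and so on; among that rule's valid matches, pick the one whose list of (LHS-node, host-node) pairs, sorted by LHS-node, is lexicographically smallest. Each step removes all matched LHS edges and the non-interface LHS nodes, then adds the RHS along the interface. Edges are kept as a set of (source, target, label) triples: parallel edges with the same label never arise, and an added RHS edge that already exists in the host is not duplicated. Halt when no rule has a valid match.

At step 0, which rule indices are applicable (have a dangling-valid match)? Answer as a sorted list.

R0: no valid match — LHS pattern not found
R1: 2 valid matches — {0↦0, 1↦1}, {0↦1, 1↦0}
R2: no valid match — LHS pattern not found

Answer: [R1]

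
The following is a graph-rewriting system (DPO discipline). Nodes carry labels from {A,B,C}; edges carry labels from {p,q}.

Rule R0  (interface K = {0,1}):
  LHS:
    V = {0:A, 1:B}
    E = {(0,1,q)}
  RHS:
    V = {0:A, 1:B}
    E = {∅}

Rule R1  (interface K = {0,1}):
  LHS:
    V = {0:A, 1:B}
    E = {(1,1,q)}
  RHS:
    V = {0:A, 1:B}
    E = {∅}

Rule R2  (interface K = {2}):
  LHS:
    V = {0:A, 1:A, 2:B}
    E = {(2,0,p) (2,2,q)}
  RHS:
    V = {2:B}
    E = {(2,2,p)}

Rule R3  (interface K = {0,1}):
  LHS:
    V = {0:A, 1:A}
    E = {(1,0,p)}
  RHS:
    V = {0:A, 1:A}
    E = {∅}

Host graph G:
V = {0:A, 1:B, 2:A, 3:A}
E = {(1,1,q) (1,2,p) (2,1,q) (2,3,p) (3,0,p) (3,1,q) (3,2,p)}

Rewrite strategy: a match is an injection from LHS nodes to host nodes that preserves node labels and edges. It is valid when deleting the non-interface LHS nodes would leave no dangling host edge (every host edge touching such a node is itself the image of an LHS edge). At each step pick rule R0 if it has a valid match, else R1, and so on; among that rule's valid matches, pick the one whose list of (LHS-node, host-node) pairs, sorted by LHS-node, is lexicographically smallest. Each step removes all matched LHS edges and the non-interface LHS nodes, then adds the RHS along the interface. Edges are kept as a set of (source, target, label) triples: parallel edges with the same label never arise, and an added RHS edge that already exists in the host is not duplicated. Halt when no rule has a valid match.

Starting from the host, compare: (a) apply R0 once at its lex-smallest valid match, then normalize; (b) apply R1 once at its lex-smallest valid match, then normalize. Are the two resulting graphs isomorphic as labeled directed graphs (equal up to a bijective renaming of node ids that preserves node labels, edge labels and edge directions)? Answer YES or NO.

Answer: YES

Rewrite trace:
branch R0-first: apply at {0↦2, 1↦1} → |E|=6, then 5 more step(s) → NF |V|=4 |E|=1 V={0:A, 1:B, 2:A, 3:A} E=1-p->2
branch R1-first: apply at {0↦0, 1↦1} → |E|=6, then 5 more step(s) → NF |V|=4 |E|=1 V={0:A, 1:B, 2:A, 3:A} E=1-p->2
graphs isomorphic (equal up to label-preserving node renaming)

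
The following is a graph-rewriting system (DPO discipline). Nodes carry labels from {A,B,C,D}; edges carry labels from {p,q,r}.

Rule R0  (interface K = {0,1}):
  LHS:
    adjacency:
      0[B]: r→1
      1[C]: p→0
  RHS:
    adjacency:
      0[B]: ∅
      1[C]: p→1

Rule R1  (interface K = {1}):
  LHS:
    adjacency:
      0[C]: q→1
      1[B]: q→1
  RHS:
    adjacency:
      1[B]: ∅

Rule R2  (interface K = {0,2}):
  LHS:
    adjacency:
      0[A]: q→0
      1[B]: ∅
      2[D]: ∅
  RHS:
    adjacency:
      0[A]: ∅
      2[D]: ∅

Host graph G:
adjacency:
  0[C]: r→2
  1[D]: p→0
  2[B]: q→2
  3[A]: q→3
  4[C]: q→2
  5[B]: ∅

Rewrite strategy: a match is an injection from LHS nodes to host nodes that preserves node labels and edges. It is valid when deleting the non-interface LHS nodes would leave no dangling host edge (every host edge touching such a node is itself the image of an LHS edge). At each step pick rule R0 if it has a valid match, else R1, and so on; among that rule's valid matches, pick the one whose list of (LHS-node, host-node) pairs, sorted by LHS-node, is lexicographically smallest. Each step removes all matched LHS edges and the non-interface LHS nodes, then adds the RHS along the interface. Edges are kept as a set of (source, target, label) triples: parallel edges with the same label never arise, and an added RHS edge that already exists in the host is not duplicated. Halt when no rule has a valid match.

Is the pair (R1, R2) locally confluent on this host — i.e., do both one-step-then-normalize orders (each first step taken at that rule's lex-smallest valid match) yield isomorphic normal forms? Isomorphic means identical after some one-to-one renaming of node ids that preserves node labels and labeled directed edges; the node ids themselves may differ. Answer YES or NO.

Answer: YES

Steps:
branch R1-first: apply at {0↦4, 1↦2} → |E|=3, then 1 more step(s) → NF |V|=4 |E|=2 V={0:C, 1:D, 2:B, 3:A} E=0-r->2 1-p->0
branch R2-first: apply at {0↦3, 1↦5, 2↦1} → |E|=4, then 1 more step(s) → NF |V|=4 |E|=2 V={0:C, 1:D, 2:B, 3:A} E=0-r->2 1-p->0
graphs isomorphic (equal up to label-preserving node renaming)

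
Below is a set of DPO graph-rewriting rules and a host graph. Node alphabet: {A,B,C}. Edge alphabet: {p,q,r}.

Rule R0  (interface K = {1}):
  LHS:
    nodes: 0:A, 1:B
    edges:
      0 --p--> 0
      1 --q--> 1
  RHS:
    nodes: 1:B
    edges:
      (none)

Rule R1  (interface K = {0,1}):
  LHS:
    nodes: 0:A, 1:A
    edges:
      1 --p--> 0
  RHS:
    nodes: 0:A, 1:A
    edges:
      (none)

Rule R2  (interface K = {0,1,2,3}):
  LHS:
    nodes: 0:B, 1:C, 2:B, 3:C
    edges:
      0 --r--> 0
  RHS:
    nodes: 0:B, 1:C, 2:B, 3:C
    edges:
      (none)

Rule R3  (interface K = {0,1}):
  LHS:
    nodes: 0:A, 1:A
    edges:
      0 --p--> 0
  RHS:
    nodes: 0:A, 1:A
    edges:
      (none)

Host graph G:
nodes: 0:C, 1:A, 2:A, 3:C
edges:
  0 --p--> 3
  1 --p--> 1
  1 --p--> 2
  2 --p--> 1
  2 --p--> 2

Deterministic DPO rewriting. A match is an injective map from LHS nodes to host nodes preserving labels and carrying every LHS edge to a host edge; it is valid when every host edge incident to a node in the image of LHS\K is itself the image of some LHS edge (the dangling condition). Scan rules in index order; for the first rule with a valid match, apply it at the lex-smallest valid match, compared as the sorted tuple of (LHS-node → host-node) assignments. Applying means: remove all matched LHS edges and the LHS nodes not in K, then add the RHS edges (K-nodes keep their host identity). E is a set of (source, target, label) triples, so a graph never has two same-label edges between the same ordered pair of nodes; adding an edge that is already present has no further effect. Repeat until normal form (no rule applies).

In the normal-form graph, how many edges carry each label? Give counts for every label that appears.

Answer: p:1

Rewrite trace:
start.  V:4 E:5  edges: 0-p->3 1-p->1 1-p->2 2-p->1 2-p->2
1. fire R1 via {0↦1, 1↦2}  →  V:4 E:4  edges: 0-p->3 1-p->1 1-p->2 2-p->2
2. fire R1 via {0↦2, 1↦1}  →  V:4 E:3  edges: 0-p->3 1-p->1 2-p->2
3. fire R3 via {0↦1, 1↦2}  →  V:4 E:2  edges: 0-p->3 2-p->2
4. fire R3 via {0↦2, 1↦1}  →  V:4 E:1  edges: 0-p->3
normal form: no rule applies after step 4
NF edges: [(0, 3, 'p')]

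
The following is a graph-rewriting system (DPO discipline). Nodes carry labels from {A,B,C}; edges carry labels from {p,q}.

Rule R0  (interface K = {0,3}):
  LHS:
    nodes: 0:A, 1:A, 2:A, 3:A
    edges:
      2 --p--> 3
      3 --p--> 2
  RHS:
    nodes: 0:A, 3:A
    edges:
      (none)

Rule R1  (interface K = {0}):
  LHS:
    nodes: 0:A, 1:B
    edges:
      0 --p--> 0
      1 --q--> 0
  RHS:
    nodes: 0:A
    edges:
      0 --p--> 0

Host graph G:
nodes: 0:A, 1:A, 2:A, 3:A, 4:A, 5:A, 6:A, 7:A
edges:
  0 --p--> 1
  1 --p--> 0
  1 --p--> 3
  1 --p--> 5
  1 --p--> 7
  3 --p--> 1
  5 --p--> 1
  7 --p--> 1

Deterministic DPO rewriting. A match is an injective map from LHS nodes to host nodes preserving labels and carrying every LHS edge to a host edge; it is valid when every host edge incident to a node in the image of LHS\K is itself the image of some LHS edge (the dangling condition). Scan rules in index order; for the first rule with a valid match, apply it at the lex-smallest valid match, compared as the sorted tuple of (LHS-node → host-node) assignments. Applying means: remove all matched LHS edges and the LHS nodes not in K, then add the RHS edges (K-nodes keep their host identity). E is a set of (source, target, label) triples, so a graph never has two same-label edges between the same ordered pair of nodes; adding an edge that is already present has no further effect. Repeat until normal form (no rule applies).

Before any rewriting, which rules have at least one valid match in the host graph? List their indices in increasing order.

R0: 60 valid matches — {0↦0, 1↦2, 2↦3, 3↦1}, {0↦0, 1↦2, 2↦5, 3↦1}, {0↦0, 1↦2, 2↦7, 3↦1} (+57 more)
R1: no valid match — LHS pattern not found

Answer: [R0]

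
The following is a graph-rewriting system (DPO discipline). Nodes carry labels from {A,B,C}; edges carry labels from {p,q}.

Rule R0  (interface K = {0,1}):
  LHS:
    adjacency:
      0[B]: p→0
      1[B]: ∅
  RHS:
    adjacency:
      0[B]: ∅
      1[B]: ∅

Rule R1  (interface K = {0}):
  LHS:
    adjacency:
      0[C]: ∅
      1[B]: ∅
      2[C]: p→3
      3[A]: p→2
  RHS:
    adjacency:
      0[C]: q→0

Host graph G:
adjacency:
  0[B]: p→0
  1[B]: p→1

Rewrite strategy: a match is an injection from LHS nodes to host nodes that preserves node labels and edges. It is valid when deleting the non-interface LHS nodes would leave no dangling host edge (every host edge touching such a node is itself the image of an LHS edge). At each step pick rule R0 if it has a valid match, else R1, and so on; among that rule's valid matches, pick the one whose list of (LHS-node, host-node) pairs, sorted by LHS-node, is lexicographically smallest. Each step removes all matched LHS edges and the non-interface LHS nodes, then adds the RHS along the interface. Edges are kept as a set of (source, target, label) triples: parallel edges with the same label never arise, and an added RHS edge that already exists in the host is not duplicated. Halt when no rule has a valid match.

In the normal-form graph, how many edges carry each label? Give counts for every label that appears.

initial: |V|=2 |E|=2  E = 0-p->0 1-p->1
step 1: apply R0 at {0↦0, 1↦1}  → |V|=2 |E|=1  E = 1-p->1
step 2: apply R0 at {0↦1, 1↦0}  → |V|=2 |E|=0  E = ∅
halt: no rule applies after step 2
NF edges: []

Answer: (no edges)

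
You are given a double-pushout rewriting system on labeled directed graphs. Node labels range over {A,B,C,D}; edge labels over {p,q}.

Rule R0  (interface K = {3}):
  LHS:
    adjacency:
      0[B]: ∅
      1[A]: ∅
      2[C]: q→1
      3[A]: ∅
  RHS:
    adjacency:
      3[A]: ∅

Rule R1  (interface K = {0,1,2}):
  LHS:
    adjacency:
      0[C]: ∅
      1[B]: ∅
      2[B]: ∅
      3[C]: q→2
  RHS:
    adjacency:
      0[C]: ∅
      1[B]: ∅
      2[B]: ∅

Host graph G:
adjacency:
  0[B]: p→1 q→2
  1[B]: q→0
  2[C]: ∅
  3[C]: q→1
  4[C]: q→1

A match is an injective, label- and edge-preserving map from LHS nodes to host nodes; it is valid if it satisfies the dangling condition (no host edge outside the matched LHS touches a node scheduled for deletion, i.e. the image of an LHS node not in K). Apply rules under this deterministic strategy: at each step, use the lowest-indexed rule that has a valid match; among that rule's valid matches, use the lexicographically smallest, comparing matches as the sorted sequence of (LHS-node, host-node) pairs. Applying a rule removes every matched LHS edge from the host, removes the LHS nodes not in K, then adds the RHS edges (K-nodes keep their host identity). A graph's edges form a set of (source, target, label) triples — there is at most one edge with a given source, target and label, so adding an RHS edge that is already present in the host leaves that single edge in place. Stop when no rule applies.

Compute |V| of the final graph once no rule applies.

Answer: 3

Steps:
initial: |V|=5 |E|=5  E = 0-p->1 0-q->2 1-q->0 3-q->1 4-q->1
step 1: apply R1 at {0↦2, 1↦0, 2↦1, 3↦3}  → |V|=4 |E|=4  E = 0-p->1 0-q->2 1-q->0 4-q->1
step 2: apply R1 at {0↦2, 1↦0, 2↦1, 3↦4}  → |V|=3 |E|=3  E = 0-p->1 0-q->2 1-q->0
final graph: no rule applies after step 2
NF nodes: {0:B, 1:B, 2:C}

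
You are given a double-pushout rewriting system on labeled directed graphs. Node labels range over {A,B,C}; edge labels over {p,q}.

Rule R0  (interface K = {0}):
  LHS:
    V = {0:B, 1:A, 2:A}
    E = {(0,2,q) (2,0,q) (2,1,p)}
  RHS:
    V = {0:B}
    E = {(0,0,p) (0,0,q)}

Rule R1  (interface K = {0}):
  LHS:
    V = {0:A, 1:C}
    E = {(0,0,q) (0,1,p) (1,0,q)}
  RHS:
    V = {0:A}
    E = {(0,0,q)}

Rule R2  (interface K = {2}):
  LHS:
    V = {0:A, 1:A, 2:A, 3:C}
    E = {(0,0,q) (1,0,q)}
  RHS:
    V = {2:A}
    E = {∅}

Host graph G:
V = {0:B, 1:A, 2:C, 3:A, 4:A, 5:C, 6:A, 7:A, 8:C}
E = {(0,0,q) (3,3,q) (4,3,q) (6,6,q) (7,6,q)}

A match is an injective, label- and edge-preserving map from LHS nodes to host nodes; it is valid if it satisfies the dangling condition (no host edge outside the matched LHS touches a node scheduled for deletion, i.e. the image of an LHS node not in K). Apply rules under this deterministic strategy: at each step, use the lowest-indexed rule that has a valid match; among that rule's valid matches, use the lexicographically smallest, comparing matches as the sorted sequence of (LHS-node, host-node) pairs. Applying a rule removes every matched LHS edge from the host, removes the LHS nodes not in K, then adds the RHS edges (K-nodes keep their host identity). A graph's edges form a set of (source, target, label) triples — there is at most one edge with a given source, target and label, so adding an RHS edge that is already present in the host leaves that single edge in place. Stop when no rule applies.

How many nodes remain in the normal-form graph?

Answer: 3

Steps:
initial: |V|=9 |E|=5  E = 0-q->0 3-q->3 4-q->3 6-q->6 7-q->6
step 1: apply R2 at {0↦3, 1↦4, 2↦1, 3↦2}  → |V|=6 |E|=3  E = 0-q->0 6-q->6 7-q->6
step 2: apply R2 at {0↦6, 1↦7, 2↦1, 3↦5}  → |V|=3 |E|=1  E = 0-q->0
halt: no rule applies after step 2
NF nodes: {0:B, 1:A, 8:C}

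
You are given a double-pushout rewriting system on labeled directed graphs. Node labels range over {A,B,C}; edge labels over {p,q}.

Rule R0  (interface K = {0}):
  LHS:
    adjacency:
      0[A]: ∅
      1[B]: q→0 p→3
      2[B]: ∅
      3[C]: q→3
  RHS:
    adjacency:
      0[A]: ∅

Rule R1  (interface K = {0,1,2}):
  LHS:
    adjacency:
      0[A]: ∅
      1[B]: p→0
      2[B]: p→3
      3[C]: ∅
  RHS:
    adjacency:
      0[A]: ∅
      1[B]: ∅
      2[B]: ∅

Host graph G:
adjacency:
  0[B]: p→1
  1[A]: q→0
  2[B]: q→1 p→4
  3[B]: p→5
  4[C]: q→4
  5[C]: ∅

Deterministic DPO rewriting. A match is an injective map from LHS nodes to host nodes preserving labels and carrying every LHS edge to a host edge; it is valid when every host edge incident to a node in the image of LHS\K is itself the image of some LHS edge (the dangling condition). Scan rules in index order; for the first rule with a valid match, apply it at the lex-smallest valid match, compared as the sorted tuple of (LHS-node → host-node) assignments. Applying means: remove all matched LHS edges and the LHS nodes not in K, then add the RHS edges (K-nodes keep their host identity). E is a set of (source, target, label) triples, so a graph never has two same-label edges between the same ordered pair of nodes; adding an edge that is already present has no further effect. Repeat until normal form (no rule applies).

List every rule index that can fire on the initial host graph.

R0: no valid match — 2 raw matches, all fail dangling condition
R1: 1 valid match — {0↦1, 1↦0, 2↦3, 3↦5}

Answer: [R1]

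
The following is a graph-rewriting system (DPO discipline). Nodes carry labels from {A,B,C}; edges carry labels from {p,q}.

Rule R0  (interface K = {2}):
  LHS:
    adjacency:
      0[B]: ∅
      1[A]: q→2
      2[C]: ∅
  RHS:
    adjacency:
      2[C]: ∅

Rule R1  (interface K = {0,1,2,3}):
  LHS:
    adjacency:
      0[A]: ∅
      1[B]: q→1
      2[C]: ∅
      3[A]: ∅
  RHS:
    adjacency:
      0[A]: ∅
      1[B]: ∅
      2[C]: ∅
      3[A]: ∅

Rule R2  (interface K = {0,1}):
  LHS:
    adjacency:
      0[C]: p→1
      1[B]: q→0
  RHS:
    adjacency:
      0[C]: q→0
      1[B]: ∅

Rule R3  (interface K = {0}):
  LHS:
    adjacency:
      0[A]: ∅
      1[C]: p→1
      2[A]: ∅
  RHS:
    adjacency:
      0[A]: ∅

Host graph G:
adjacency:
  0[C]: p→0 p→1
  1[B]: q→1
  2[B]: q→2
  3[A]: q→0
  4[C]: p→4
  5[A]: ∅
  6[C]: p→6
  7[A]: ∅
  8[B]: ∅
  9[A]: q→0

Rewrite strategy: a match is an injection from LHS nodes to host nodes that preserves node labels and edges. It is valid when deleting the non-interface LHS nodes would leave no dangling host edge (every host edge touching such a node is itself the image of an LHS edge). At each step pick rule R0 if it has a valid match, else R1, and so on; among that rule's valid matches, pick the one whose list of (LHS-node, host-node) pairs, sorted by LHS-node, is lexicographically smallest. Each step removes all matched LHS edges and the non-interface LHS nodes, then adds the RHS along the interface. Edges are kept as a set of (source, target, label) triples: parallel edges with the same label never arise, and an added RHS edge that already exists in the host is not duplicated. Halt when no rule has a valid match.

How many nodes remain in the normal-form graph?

[0] host  ⇒  10 nodes, 8 edges  {0-p->0 0-p->1 1-q->1 2-q->2 3-q->0 4-p->4 6-p->6 9-q->0}
[1] R0 @ {0↦8, 1↦3, 2↦0}  ⇒  8 nodes, 7 edges  {0-p->0 0-p->1 1-q->1 2-q->2 4-p->4 6-p->6 9-q->0}
[2] R1 @ {0↦5, 1↦1, 2↦0, 3↦7}  ⇒  8 nodes, 6 edges  {0-p->0 0-p->1 2-q->2 4-p->4 6-p->6 9-q->0}
[3] R1 @ {0↦5, 1↦2, 2↦0, 3↦7}  ⇒  8 nodes, 5 edges  {0-p->0 0-p->1 4-p->4 6-p->6 9-q->0}
[4] R0 @ {0↦2, 1↦9, 2↦0}  ⇒  6 nodes, 4 edges  {0-p->0 0-p->1 4-p->4 6-p->6}
[5] R3 @ {0↦5, 1↦4, 2↦7}  ⇒  4 nodes, 3 edges  {0-p->0 0-p->1 6-p->6}
normal form: no rule applies after step 5
NF nodes: {0:C, 1:B, 5:A, 6:C}

Answer: 4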